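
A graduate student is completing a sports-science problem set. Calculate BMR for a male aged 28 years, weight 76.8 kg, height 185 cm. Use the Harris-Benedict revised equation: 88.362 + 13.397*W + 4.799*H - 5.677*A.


Substituting values:
W term = 13.397 * 76.8 = 1028.8896
H term = 4.799 * 185 = 887.815
A term = 5.677 * 28 = 158.956
BMR = 1846.11 kcal/day

1846.11 kcal/day


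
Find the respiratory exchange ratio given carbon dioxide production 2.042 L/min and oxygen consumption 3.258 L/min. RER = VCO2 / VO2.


VCO2 = 2.042 L/min
VO2 = 3.258 L/min
RER = 2.042 / 3.258 = 0.6268

0.6268


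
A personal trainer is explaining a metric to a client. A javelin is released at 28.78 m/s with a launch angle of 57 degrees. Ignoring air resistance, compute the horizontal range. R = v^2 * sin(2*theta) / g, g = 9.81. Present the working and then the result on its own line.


Launch speed squared = 828.2884
sin(2 * 57 deg) = 0.913545
Range = 828.2884 * 0.913545 / 9.81
= 77.133 m

77.133 m


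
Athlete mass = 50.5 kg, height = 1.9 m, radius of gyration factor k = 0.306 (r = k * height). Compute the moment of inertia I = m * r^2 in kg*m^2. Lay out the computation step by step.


r = k * height = 0.306 * 1.9 = 0.5814 m
r^2 = 0.5814^2 = 0.338026
I = 50.5 * 0.338026 = 17.07 kg*m^2

17.07 kg*m^2


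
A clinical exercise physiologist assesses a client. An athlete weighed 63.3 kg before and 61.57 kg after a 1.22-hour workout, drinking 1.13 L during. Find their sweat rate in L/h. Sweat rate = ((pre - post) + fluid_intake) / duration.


Body mass change = 1.73 kg
Total sweat loss = 1.73 + 1.13 = 2.86 L
Rate = 2.86 / 1.22 = 2.344 L/h

2.344 L/h


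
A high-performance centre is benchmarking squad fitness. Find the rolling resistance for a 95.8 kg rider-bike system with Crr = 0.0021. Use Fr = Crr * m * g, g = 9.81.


m * g = 95.8 * 9.81 = 939.798 N
Fr = 0.0021 * 939.798 = 1.974 N

1.974 N


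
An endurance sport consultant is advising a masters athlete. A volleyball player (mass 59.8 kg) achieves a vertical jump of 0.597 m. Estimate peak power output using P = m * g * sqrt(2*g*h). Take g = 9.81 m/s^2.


2 * g * h = 2 * 9.81 * 0.597 = 11.71314
sqrt(11.71314) = 3.422446 m/s
P = 59.8 * 9.81 * 3.422446 = 2007.74 W

2007.74 W


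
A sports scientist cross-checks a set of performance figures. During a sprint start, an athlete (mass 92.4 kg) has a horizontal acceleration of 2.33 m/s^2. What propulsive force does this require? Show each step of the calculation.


Propulsive force = mass * acceleration
= 92.4 kg * 2.33 m/s^2
= 215.29 N

215.29 N


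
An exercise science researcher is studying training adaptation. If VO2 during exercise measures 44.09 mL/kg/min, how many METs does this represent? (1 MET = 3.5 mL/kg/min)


METs = VO2 / 3.5 = 44.09 / 3.5 = 12.6

12.6 METs


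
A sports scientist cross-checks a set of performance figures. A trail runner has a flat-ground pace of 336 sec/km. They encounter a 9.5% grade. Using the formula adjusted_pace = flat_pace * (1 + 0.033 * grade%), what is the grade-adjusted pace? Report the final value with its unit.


Grade factor = 1 + 0.033 * 9.5 = 1.3135
Adjusted = 336 * 1.3135 = 441.34 sec/km

441.34 s/km


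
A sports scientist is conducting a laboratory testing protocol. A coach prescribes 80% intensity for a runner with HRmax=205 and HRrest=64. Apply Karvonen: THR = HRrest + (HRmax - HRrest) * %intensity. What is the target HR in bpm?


Heart rate reserve = 205 - 64 = 141
Intensity fraction = 80 / 100 = 0.8
THR = 64 + 141 * 0.8 = 176.8 bpm

176.8 bpm


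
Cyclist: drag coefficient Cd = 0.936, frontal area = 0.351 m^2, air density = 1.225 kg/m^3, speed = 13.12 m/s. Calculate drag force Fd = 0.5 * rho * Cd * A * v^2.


v^2 = 13.12^2 = 172.1344
Fd = 0.5 * 1.225 * 0.936 * 0.351 * 172.1344
= 34.638 N

34.638 N


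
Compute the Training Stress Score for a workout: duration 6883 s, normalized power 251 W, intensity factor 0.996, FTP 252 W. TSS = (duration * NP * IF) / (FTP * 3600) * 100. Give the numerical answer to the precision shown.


Product = 6883 * 251 * 0.996 = 1720722.468
Base = 252 * 3600 = 907200
TSS = 1720722.468 / 907200 * 100 = 189.67

189.67 TSS


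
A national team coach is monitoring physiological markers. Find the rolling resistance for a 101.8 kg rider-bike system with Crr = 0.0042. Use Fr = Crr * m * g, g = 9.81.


m * g = 101.8 * 9.81 = 998.658 N
Fr = 0.0042 * 998.658 = 4.194 N

4.194 N


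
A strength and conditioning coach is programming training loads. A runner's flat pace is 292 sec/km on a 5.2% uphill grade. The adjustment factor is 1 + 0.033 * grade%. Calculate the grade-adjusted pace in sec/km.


Factor = 1 + 0.033 * 5.2 = 1.1716
Adjusted pace = 292 * 1.1716
= 342.11 sec/km

342.11 s/km


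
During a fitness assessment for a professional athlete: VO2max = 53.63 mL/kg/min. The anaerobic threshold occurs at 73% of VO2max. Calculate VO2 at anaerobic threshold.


AT fraction = 73 / 100 = 0.73
AT VO2 = 53.63 * 0.73
= 39.15 mL/kg/min

39.15 mL/kg/min


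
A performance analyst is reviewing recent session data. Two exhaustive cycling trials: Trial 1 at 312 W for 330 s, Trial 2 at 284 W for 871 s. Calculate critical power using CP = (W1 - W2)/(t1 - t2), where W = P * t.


W1 = 312 * 330 = 102960 J
W2 = 284 * 871 = 247364 J
CP = (102960 - 247364) / (330 - 871)
= -144404 / -541
= 266.92 W

266.92 W


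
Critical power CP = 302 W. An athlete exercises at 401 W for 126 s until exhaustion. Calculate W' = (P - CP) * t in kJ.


P - CP = 401 - 302 = 99 W
W' = 99 * 126 = 12474 J
= 12474 / 1000 = 12.474 kJ

12.474 kJ


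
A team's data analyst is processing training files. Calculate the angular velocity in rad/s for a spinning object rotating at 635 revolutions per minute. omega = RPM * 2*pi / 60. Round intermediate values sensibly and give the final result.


omega = RPM * 2*pi / 60
= 635 * 6.28318531 / 60
= 66.497 rad/s

66.497 rad/s


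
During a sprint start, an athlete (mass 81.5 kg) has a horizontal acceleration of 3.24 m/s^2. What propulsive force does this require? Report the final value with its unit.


Propulsive force = mass * acceleration
= 81.5 kg * 3.24 m/s^2
= 264.06 N

264.06 N


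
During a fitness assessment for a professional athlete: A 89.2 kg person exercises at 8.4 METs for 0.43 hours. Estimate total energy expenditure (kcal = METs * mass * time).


Energy = METs * mass(kg) * time(h)
= 8.4 * 89.2 * 0.43
= 322.19 kcal

322.19 kcal


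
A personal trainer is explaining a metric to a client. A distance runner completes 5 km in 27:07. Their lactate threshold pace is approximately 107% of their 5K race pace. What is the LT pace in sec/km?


Convert to seconds: 27 min 7 s = 1627 s
Pace per km = 1627 / 5 = 325.4 s/km
LT pace = 325.4 * 1.07 = 348.18 s/km

348.18 s/km


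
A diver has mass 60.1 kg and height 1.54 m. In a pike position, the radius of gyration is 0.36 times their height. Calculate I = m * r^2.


r = 0.36 * 1.54 = 0.5544 m
I = m * r^2 = 60.1 * 0.307359 = 18.472 kg*m^2

18.472 kg*m^2


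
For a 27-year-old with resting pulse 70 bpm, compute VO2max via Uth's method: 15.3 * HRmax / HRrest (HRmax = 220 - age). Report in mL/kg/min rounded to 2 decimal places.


Step 1: HRmax = 220 - 27 = 193 bpm
Step 2: Ratio = 193 / 70 = 2.7571
Step 3: VO2max = 15.3 * 2.7571 = 42.18 mL/kg/min

42.18 mL/kg/min


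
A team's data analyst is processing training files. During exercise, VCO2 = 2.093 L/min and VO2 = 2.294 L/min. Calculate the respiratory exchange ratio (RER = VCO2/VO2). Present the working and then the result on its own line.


RER = VCO2 / VO2
= 2.093 / 2.294
= 0.9124

0.9124


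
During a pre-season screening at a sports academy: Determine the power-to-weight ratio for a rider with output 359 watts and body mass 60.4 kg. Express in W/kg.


P/W = 359 / 60.4 = 5.944 W/kg

5.944 W/kg


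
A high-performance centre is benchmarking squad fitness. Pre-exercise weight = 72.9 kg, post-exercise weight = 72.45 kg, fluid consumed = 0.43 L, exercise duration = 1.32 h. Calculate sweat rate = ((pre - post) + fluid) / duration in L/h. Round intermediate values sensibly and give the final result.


Weight loss = 72.9 - 72.45 = 0.45 kg (approx L)
Total sweat = 0.45 + 0.43 = 0.88 L
Sweat rate = 0.88 / 1.32 = 0.667 L/h

0.667 L/h


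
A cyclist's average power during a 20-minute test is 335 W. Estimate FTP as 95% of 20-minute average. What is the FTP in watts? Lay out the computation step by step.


FTP = 20-min power * 0.95
= 335 * 0.95
= 318.25 W

318.25 W


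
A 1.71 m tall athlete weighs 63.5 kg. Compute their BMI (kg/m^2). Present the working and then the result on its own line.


height^2 = 2.9241 m^2
BMI = 63.5 / 2.9241 = 21.72 kg/m^2

21.72 kg/m^2


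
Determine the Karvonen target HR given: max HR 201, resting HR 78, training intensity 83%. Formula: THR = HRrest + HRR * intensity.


HRR = HRmax - HRrest = 201 - 78 = 123
THR = 78 + 123 * 0.83
= 180.09 bpm

180.09 bpm


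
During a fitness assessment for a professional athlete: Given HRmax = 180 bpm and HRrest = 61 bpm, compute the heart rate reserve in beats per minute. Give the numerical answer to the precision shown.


Heart rate reserve = maximum HR minus resting HR
HRR = 180 - 61 = 119 bpm

119 bpm


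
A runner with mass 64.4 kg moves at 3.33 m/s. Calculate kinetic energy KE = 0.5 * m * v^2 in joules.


v^2 = 3.33^2 = 11.0889
KE = 0.5 * 64.4 * 11.0889
= 357.06 J

357.06 J


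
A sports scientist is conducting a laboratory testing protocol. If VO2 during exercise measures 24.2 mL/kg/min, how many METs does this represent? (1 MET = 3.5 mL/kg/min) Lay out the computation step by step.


METs = VO2 / 3.5 = 24.2 / 3.5 = 6.91

6.91 METs


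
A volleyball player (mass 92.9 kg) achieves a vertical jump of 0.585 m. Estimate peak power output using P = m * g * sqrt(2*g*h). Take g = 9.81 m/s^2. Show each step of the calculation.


2 * g * h = 2 * 9.81 * 0.585 = 11.4777
sqrt(11.4777) = 3.387875 m/s
P = 92.9 * 9.81 * 3.387875 = 3087.54 W

3087.54 W


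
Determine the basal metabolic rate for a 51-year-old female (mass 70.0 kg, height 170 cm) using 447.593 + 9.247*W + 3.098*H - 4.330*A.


BMR = 447.593 + 9.247*70.0 + 3.098*170 - 4.330*51
= 1400.71 kcal/day

1400.71 kcal/day


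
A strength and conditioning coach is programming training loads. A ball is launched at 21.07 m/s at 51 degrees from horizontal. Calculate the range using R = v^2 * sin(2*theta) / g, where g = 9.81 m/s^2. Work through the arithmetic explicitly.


sin(2 * 51) = sin(102) = 0.978148
v^2 = 21.07^2 = 443.9449
R = 443.9449 * 0.978148 / 9.81
= 44.265 m

44.265 m


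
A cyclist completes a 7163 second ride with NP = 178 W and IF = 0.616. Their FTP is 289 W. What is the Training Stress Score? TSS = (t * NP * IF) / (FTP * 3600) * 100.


t * NP * IF = 7163 * 178 * 0.616 = 785408.624
FTP * 3600 = 1040400
TSS = (785408.624 / 1040400) * 100 = 75.49

75.49 TSS


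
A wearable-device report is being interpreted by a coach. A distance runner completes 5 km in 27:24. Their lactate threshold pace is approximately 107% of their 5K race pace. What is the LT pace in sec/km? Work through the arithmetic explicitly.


Convert to seconds: 27 min 24 s = 1644 s
Pace per km = 1644 / 5 = 328.8 s/km
LT pace = 328.8 * 1.07 = 351.82 s/km

351.82 s/km


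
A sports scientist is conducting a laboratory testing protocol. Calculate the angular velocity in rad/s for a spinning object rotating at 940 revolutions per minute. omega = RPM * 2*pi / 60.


omega = RPM * 2*pi / 60
= 940 * 6.28318531 / 60
= 98.437 rad/s

98.437 rad/s


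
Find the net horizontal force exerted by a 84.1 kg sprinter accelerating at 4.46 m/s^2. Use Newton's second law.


Newton's second law: F = m * a
F = 84.1 * 4.46 = 375.09 N

375.09 N


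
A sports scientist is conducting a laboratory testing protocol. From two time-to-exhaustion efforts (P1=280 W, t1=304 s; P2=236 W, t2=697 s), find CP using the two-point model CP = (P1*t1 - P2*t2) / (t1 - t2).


Work in trial 1 = 85120 J
Work in trial 2 = 164492 J
Delta work = -79372 J
Delta time = -393 s
CP = -79372 / -393 = 201.96 W

201.96 W


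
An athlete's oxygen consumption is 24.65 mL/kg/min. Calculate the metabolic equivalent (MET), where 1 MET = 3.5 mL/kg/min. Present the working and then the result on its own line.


MET = VO2 / 3.5
= 24.65 / 3.5
= 7.04 METs

7.04 METs


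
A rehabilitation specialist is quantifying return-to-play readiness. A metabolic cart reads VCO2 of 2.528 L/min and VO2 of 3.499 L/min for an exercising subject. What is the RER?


RER = VCO2 / VO2 = 2.528 / 3.499 = 0.7225

0.7225


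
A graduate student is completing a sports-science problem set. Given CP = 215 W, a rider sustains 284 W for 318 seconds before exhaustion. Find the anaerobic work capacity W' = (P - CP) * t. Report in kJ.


Excess power = 284 - 215 = 69 W
Work above CP = 69 * 318 = 21942 J
W' = 21.942 kJ

21.942 kJ


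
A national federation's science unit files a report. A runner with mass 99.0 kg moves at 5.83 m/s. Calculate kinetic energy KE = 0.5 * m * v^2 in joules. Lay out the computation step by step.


v^2 = 5.83^2 = 33.9889
KE = 0.5 * 99.0 * 33.9889
= 1682.45 J

1682.45 J


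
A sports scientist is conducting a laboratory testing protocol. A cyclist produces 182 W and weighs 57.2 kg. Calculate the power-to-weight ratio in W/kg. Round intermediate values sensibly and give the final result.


P/W = power / mass
= 182 / 57.2
= 3.182 W/kg

3.182 W/kg


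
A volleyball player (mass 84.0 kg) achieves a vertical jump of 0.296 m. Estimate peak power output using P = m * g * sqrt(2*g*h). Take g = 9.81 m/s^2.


2 * g * h = 2 * 9.81 * 0.296 = 5.80752
sqrt(5.80752) = 2.40988 m/s
P = 84.0 * 9.81 * 2.40988 = 1985.84 W

1985.84 W


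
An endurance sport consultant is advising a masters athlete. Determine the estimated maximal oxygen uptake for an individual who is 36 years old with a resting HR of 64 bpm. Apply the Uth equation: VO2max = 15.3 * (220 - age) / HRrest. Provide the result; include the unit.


HRmax = 220 - 36 = 184
VO2max = 15.3 * (184 / 64)
= 15.3 * 2.875
= 43.99 mL/kg/min

43.99 mL/kg/min


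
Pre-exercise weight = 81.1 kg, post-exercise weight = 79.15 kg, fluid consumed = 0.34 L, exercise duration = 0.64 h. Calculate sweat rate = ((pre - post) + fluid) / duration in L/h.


Weight loss = 81.1 - 79.15 = 1.95 kg (approx L)
Total sweat = 1.95 + 0.34 = 2.29 L
Sweat rate = 2.29 / 0.64 = 3.578 L/h

3.578 L/h


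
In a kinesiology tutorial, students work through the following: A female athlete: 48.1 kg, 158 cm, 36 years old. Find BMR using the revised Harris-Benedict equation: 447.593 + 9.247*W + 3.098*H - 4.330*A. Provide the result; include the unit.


Intercept = 447.593
Weight contribution = 9.247 * 48.1 = 444.7807
Height contribution = 3.098 * 158 = 489.484
Age contribution = 4.33 * 36 = 155.88
BMR = 447.593 + 444.7807 + 489.484 - 155.88
= 1225.98 kcal/day

1225.98 kcal/day


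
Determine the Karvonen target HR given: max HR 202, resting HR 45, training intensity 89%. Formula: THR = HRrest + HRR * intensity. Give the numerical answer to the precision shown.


HRR = HRmax - HRrest = 202 - 45 = 157
THR = 45 + 157 * 0.89
= 184.73 bpm

184.73 bpm


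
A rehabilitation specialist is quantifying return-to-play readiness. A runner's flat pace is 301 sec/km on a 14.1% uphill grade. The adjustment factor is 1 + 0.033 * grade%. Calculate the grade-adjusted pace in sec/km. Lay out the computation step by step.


Factor = 1 + 0.033 * 14.1 = 1.4653
Adjusted pace = 301 * 1.4653
= 441.06 sec/km

441.06 s/km


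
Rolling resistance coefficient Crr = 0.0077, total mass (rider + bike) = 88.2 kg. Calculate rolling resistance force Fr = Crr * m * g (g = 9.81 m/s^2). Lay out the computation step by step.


Fr = Crr * m * g
= 0.0077 * 88.2 * 9.81
= 6.662 N

6.662 N


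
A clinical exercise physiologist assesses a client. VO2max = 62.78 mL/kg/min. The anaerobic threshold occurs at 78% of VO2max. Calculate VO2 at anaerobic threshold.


AT fraction = 78 / 100 = 0.78
AT VO2 = 62.78 * 0.78
= 48.97 mL/kg/min

48.97 mL/kg/min


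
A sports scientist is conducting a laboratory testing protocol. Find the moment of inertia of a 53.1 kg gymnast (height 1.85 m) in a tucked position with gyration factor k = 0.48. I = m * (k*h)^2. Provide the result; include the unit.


Radius of gyration = 0.48 * 1.85 = 0.888 m
I = 53.1 * 0.888^2
= 53.1 * 0.788544
= 41.872 kg*m^2

41.872 kg*m^2


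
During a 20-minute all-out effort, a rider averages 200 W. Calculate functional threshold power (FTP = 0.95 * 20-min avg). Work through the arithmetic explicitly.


FTP = 0.95 * 200
= 190.0 W

190.0 W


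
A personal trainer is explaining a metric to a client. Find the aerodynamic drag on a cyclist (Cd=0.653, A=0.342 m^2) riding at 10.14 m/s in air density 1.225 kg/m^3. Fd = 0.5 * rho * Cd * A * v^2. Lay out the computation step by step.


Fd = 0.5 * 1.225 * 0.653 * 0.342 * 10.14^2
= 0.5 * 1.225 * 0.653 * 0.342 * 102.8196
= 14.064 N

14.064 N


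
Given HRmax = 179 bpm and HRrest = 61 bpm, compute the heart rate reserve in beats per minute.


Heart rate reserve = maximum HR minus resting HR
HRR = 179 - 61 = 118 bpm

118 bpm


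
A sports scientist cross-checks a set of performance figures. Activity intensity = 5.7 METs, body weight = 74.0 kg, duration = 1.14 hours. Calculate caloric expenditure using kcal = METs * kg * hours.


kcal = 5.7 * 74.0 * 1.14
= 421.8 * 1.14
= 480.85 kcal

480.85 kcal


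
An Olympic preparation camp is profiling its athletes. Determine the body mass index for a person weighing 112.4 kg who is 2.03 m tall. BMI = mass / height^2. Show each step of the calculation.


BMI = mass / height^2
= 112.4 / 2.03^2
= 112.4 / 4.1209
= 27.28 kg/m^2

27.28 kg/m^2


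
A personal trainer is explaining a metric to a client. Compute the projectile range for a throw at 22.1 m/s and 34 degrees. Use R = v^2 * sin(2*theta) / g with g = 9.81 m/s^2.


Two times the angle = 68 degrees
sin(68) = 0.927184
R = 488.41 * 0.927184 / 9.81 = 46.162 m

46.162 m


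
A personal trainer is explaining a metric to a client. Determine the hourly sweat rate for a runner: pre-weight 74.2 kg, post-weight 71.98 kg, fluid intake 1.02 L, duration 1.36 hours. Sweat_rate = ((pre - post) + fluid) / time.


Mass lost = 74.2 - 71.98 = 2.22 kg
Add fluid consumed: 2.22 + 1.02 = 3.24 L total sweat
Sweat rate = 3.24 / 1.36 = 2.382 L/h

2.382 L/h


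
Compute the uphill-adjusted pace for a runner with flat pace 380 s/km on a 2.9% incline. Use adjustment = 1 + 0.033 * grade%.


Adjustment factor = 1 + 0.033 * 2.9 = 1.0957
Grade-adjusted pace = 380 * 1.0957 = 416.37 s/km

416.37 s/km


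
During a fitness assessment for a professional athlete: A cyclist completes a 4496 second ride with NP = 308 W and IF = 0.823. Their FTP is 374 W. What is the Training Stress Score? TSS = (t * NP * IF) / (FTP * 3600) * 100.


t * NP * IF = 4496 * 308 * 0.823 = 1139664.064
FTP * 3600 = 1346400
TSS = (1139664.064 / 1346400) * 100 = 84.65

84.65 TSS


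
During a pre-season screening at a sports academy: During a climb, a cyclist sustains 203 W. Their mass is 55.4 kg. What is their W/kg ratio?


Power-to-weight = 203 W / 55.4 kg
= 3.664 W/kg

3.664 W/kg


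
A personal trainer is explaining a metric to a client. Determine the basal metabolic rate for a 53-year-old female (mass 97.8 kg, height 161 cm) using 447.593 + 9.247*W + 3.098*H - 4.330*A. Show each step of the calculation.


BMR = 447.593 + 9.247*97.8 + 3.098*161 - 4.330*53
= 1621.24 kcal/day

1621.24 kcal/day


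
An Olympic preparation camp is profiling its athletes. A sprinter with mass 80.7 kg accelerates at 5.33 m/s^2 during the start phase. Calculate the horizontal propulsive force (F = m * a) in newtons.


F = m * a
= 80.7 * 5.33
= 430.13 N

430.13 N


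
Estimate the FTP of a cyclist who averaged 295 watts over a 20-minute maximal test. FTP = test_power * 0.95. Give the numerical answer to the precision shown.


FTP = 295 * 0.95 = 280.25 W

280.25 W


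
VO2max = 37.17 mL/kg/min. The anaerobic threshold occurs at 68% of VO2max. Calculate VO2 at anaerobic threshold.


AT fraction = 68 / 100 = 0.68
AT VO2 = 37.17 * 0.68
= 25.28 mL/kg/min

25.28 mL/kg/min


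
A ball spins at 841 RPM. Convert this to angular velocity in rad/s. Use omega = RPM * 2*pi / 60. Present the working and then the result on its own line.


omega = 841 * 2 * pi / 60
= 841 * 6.28318531 / 60
= 5284.159 / 60
= 88.069 rad/s

88.069 rad/s


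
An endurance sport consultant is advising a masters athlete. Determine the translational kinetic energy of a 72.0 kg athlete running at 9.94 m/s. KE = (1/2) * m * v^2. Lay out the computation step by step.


KE = 0.5 * m * v^2
= 0.5 * 72.0 * 9.94^2
= 0.5 * 72.0 * 98.8036
= 3556.93 J

3556.93 J


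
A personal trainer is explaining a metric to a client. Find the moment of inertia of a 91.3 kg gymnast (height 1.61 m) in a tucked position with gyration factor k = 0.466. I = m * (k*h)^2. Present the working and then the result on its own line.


Radius of gyration = 0.466 * 1.61 = 0.75026 m
I = 91.3 * 0.75026^2
= 91.3 * 0.56289
= 51.392 kg*m^2

51.392 kg*m^2


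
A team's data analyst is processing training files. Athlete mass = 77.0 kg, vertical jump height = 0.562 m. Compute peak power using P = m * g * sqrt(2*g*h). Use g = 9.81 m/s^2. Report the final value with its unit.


sqrt(2 * 9.81 * 0.562) = sqrt(11.02644) = 3.320608 m/s
P = 77.0 * 9.81 * 3.320608
= 2508.29 W

2508.29 W


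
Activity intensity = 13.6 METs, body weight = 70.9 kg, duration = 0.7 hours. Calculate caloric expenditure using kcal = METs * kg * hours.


kcal = 13.6 * 70.9 * 0.7
= 964.24 * 0.7
= 674.97 kcal

674.97 kcal


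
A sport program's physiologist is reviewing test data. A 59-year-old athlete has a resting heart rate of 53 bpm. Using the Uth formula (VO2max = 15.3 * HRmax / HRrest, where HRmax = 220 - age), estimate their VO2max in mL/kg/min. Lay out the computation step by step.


HRmax = 220 - 59 = 161 bpm
Ratio = HRmax / HRrest = 161 / 53 = 3.0377
VO2max = 15.3 * 3.0377 = 46.48 mL/kg/min

46.48 mL/kg/min


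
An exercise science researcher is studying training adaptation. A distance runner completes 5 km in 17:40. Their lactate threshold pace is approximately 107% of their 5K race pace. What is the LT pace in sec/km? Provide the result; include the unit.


Convert to seconds: 17 min 40 s = 1060 s
Pace per km = 1060 / 5 = 212.0 s/km
LT pace = 212.0 * 1.07 = 226.84 s/km

226.84 s/km


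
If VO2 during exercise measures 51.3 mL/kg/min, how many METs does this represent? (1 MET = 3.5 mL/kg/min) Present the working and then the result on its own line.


METs = VO2 / 3.5 = 51.3 / 3.5 = 14.66

14.66 METs


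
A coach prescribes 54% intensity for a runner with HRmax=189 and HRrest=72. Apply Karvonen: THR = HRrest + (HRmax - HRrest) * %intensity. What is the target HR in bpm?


Heart rate reserve = 189 - 72 = 117
Intensity fraction = 54 / 100 = 0.54
THR = 72 + 117 * 0.54 = 135.18 bpm

135.18 bpm


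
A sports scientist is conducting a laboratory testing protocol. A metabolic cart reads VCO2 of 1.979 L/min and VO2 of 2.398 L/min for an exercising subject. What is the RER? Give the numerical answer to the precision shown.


RER = VCO2 / VO2 = 1.979 / 2.398 = 0.8253

0.8253


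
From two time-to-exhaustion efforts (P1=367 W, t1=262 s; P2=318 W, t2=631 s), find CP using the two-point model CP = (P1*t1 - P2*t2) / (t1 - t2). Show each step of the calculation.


Work in trial 1 = 96154 J
Work in trial 2 = 200658 J
Delta work = -104504 J
Delta time = -369 s
CP = -104504 / -369 = 283.21 W

283.21 W


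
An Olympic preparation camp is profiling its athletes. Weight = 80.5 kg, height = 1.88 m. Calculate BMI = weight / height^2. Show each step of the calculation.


height^2 = 1.88^2 = 3.5344
BMI = 80.5 / 3.5344 = 22.78 kg/m^2

22.78 kg/m^2


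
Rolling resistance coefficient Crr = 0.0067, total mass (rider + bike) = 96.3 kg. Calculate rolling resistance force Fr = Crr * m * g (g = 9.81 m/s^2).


Fr = Crr * m * g
= 0.0067 * 96.3 * 9.81
= 6.33 N

6.33 N


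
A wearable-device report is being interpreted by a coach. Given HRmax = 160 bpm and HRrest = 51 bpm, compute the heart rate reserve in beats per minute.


Heart rate reserve = maximum HR minus resting HR
HRR = 160 - 51 = 109 bpm

109 bpm


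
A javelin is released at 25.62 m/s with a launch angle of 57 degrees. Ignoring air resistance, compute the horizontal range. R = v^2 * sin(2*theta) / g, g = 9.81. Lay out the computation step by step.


Launch speed squared = 656.3844
sin(2 * 57 deg) = 0.913545
Range = 656.3844 * 0.913545 / 9.81
= 61.125 m

61.125 m


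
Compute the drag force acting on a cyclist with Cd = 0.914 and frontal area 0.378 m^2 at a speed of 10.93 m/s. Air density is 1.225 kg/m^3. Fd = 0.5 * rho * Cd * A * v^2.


Step 1: v^2 = 119.4649
Step 2: Fd = 0.5 * 1.225 * 0.914 * 0.378 * 119.4649
= 25.28 N

25.28 N


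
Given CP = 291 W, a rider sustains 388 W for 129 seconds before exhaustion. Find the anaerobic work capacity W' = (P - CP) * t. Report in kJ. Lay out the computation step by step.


Excess power = 388 - 291 = 97 W
Work above CP = 97 * 129 = 12513 J
W' = 12.513 kJ

12.513 kJ


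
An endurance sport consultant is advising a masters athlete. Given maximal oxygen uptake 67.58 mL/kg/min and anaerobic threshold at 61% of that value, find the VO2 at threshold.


Percentage as decimal = 0.61
VO2 at AT = 67.58 * 0.61 = 41.22 mL/kg/min

41.22 mL/kg/min


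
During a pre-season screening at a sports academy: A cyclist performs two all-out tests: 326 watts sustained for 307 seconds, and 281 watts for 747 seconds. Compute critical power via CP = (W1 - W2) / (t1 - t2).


W1 = P1 * t1 = 326 * 307 = 100082 J
W2 = P2 * t2 = 281 * 747 = 209907 J
CP = (100082 - 209907) / (307 - 747)
= 249.6 W

249.6 W


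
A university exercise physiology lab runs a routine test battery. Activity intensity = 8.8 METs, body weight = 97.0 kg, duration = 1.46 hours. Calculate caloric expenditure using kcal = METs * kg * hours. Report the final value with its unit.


kcal = 8.8 * 97.0 * 1.46
= 853.6 * 1.46
= 1246.26 kcal

1246.26 kcal


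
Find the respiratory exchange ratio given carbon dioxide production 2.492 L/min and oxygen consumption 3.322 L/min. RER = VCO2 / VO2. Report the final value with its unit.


VCO2 = 2.492 L/min
VO2 = 3.322 L/min
RER = 2.492 / 3.322 = 0.7502

0.7502


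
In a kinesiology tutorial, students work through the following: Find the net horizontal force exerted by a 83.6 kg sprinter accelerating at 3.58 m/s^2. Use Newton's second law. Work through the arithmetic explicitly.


Newton's second law: F = m * a
F = 83.6 * 3.58 = 299.29 N

299.29 N


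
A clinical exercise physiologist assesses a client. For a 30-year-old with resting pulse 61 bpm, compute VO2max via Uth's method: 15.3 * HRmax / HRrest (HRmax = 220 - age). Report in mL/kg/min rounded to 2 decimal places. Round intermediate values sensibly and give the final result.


Step 1: HRmax = 220 - 30 = 190 bpm
Step 2: Ratio = 190 / 61 = 3.1148
Step 3: VO2max = 15.3 * 3.1148 = 47.66 mL/kg/min

47.66 mL/kg/min


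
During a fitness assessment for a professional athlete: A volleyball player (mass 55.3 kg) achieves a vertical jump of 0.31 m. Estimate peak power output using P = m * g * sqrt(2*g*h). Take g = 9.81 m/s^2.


2 * g * h = 2 * 9.81 * 0.31 = 6.0822
sqrt(6.0822) = 2.466212 m/s
P = 55.3 * 9.81 * 2.466212 = 1337.9 W

1337.9 W


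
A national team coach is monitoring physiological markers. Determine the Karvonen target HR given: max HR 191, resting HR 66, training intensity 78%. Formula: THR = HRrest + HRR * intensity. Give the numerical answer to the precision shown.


HRR = HRmax - HRrest = 191 - 66 = 125
THR = 66 + 125 * 0.78
= 163.5 bpm

163.5 bpm


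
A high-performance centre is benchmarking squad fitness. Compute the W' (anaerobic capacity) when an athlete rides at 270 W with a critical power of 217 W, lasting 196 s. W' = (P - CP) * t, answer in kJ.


Above-CP power = 53 W
Duration = 196 s
W' = 53 * 196 = 10388 J
Convert: 10388 / 1000 = 10.388 kJ

10.388 kJ


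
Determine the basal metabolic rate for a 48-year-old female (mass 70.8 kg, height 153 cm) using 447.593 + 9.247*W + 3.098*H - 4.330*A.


BMR = 447.593 + 9.247*70.8 + 3.098*153 - 4.330*48
= 1368.43 kcal/day

1368.43 kcal/day


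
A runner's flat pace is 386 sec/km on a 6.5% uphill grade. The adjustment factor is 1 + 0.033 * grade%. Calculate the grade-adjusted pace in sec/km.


Factor = 1 + 0.033 * 6.5 = 1.2145
Adjusted pace = 386 * 1.2145
= 468.8 sec/km

468.8 s/km


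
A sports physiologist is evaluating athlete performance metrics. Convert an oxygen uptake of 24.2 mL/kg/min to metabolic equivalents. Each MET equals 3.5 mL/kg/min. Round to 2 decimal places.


One MET = 3.5 mL/kg/min
Number of METs = 24.2 / 3.5
= 6.91 METs

6.91 METs


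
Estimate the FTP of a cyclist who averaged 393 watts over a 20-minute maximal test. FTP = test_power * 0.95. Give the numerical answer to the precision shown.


FTP = 393 * 0.95 = 373.35 W

373.35 W


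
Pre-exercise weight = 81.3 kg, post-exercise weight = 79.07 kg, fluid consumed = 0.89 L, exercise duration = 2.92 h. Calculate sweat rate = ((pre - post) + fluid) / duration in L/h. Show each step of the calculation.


Weight loss = 81.3 - 79.07 = 2.23 kg (approx L)
Total sweat = 2.23 + 0.89 = 3.12 L
Sweat rate = 3.12 / 2.92 = 1.068 L/h

1.068 L/h


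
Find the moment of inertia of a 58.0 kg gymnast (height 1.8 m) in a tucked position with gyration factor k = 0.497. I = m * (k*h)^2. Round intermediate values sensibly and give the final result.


Radius of gyration = 0.497 * 1.8 = 0.8946 m
I = 58.0 * 0.8946^2
= 58.0 * 0.800309
= 46.418 kg*m^2

46.418 kg*m^2


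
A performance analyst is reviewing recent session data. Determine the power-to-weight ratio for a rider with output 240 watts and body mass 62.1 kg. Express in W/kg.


P/W = 240 / 62.1 = 3.865 W/kg

3.865 W/kg


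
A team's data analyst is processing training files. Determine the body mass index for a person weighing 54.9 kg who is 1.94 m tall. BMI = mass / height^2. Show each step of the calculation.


BMI = mass / height^2
= 54.9 / 1.94^2
= 54.9 / 3.7636
= 14.59 kg/m^2

14.59 kg/m^2


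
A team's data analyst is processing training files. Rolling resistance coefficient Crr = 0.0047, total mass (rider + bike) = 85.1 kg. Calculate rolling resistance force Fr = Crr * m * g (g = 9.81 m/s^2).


Fr = Crr * m * g
= 0.0047 * 85.1 * 9.81
= 3.924 N

3.924 N


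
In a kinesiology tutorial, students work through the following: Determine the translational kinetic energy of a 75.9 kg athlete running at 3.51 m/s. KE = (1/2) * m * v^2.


KE = 0.5 * m * v^2
= 0.5 * 75.9 * 3.51^2
= 0.5 * 75.9 * 12.3201
= 467.55 J

467.55 J


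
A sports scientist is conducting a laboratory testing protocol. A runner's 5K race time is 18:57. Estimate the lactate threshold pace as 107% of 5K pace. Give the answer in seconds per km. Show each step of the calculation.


Total race time = 18*60 + 57 = 1137 seconds
5K pace = 1137 / 5 = 227.4 sec/km
LT pace = 227.4 * 1.07 = 243.32 sec/km

243.32 s/km


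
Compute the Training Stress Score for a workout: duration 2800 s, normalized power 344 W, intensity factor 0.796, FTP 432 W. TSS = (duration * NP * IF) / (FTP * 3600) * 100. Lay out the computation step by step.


Product = 2800 * 344 * 0.796 = 766707.2
Base = 432 * 3600 = 1555200
TSS = 766707.2 / 1555200 * 100 = 49.3

49.3 TSS


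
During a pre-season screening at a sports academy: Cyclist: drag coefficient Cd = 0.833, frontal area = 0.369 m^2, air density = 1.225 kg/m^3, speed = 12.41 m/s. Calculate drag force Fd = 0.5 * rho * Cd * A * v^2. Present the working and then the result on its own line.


v^2 = 12.41^2 = 154.0081
Fd = 0.5 * 1.225 * 0.833 * 0.369 * 154.0081
= 28.995 N

28.995 N


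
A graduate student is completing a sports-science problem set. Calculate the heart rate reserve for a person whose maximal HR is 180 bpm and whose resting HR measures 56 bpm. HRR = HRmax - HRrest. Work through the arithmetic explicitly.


HRmax = 180 bpm
HRrest = 56 bpm
HRR = 180 - 56 = 124 bpm

124 bpm


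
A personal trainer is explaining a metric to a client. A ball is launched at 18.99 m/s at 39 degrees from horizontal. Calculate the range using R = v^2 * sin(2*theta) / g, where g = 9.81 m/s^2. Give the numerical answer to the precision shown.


sin(2 * 39) = sin(78) = 0.978148
v^2 = 18.99^2 = 360.6201
R = 360.6201 * 0.978148 / 9.81
= 35.957 m

35.957 m


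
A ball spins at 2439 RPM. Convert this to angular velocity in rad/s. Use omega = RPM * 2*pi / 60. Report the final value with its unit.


omega = 2439 * 2 * pi / 60
= 2439 * 6.28318531 / 60
= 15324.689 / 60
= 255.411 rad/s

255.411 rad/s


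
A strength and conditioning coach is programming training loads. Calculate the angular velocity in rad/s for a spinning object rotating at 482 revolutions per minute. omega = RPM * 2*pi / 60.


omega = RPM * 2*pi / 60
= 482 * 6.28318531 / 60
= 50.475 rad/s

50.475 rad/s


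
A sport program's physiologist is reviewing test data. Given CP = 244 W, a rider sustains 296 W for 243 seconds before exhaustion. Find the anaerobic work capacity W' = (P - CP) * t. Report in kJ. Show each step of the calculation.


Excess power = 296 - 244 = 52 W
Work above CP = 52 * 243 = 12636 J
W' = 12.636 kJ

12.636 kJ


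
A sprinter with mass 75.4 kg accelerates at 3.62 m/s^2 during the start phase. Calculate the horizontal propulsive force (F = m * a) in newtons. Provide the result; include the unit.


F = m * a
= 75.4 * 3.62
= 272.95 N

272.95 N


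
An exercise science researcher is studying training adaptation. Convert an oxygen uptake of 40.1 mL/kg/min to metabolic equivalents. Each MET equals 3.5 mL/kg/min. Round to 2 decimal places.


One MET = 3.5 mL/kg/min
Number of METs = 40.1 / 3.5
= 11.46 METs

11.46 METs


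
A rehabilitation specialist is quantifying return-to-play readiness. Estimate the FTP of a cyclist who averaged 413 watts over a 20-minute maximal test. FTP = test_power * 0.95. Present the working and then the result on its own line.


FTP = 413 * 0.95 = 392.35 W

392.35 W


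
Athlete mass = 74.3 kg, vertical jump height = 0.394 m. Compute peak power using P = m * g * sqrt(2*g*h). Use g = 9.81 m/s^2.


sqrt(2 * 9.81 * 0.394) = sqrt(7.73028) = 2.780338 m/s
P = 74.3 * 9.81 * 2.780338
= 2026.54 W

2026.54 W


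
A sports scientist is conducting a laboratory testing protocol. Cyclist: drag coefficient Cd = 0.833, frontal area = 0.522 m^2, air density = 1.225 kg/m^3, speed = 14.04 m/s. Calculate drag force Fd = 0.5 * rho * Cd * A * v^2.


v^2 = 14.04^2 = 197.1216
Fd = 0.5 * 1.225 * 0.833 * 0.522 * 197.1216
= 52.5 N

52.5 N


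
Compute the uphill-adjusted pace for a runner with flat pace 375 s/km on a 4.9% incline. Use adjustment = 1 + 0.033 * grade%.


Adjustment factor = 1 + 0.033 * 4.9 = 1.1617
Grade-adjusted pace = 375 * 1.1617 = 435.64 s/km

435.64 s/km


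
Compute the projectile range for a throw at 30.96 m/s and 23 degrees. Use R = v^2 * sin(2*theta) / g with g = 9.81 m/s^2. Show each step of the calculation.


Two times the angle = 46 degrees
sin(46) = 0.71934
R = 958.5216 * 0.71934 / 9.81 = 70.286 m

70.286 m


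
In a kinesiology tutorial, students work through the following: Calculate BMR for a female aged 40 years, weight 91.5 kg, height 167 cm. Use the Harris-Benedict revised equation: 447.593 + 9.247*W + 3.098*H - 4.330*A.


Substituting values:
W term = 9.247 * 91.5 = 846.1005
H term = 3.098 * 167 = 517.366
A term = 4.330 * 40 = 173.2
BMR = 1637.86 kcal/day

1637.86 kcal/day


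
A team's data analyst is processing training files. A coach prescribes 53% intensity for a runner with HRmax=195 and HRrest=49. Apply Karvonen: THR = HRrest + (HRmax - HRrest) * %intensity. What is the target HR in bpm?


Heart rate reserve = 195 - 49 = 146
Intensity fraction = 53 / 100 = 0.53
THR = 49 + 146 * 0.53 = 126.38 bpm

126.38 bpm


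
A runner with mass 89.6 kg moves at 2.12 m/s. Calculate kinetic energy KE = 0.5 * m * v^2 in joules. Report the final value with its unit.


v^2 = 2.12^2 = 4.4944
KE = 0.5 * 89.6 * 4.4944
= 201.35 J

201.35 J


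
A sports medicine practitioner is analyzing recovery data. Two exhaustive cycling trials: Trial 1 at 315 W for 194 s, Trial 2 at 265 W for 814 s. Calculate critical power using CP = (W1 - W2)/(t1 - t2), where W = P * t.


W1 = 315 * 194 = 61110 J
W2 = 265 * 814 = 215710 J
CP = (61110 - 215710) / (194 - 814)
= -154600 / -620
= 249.35 W

249.35 W


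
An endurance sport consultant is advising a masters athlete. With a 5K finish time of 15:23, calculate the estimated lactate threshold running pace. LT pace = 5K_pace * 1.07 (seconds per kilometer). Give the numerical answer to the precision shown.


Race duration = 923 s for 5 km
Average pace = 923 / 5 = 184.6 s/km
LT pace = 184.6 * 1.07
= 197.52 s/km

197.52 s/km


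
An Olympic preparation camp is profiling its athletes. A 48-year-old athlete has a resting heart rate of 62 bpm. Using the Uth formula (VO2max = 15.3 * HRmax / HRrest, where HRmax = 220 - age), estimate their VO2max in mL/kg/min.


HRmax = 220 - 48 = 172 bpm
Ratio = HRmax / HRrest = 172 / 62 = 2.7742
VO2max = 15.3 * 2.7742 = 42.45 mL/kg/min

42.45 mL/kg/min


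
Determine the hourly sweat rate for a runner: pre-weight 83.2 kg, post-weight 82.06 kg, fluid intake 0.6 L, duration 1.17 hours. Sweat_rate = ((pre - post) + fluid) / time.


Mass lost = 83.2 - 82.06 = 1.14 kg
Add fluid consumed: 1.14 + 0.6 = 1.74 L total sweat
Sweat rate = 1.74 / 1.17 = 1.487 L/h

1.487 L/h


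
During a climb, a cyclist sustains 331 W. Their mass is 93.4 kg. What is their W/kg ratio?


Power-to-weight = 331 W / 93.4 kg
= 3.544 W/kg

3.544 W/kg


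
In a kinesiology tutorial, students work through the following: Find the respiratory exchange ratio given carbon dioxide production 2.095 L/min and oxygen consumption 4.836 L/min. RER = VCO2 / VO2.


VCO2 = 2.095 L/min
VO2 = 4.836 L/min
RER = 2.095 / 4.836 = 0.4332

0.4332


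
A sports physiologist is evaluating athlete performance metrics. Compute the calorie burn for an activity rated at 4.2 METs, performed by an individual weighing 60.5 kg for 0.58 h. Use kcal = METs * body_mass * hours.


Product of METs and mass = 4.2 * 60.5 = 254.1
Total kcal = 254.1 * 0.58 = 147.38 kcal

147.38 kcal


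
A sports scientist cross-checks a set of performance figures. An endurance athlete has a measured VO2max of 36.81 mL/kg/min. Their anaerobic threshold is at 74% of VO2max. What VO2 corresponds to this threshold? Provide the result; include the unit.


Anaerobic threshold VO2 = VO2max * 74%
= 36.81 * 0.74
= 27.24 mL/kg/min

27.24 mL/kg/min


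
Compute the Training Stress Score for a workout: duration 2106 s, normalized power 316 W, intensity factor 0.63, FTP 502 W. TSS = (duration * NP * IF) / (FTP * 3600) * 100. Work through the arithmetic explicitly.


Product = 2106 * 316 * 0.63 = 419262.48
Base = 502 * 3600 = 1807200
TSS = 419262.48 / 1807200 * 100 = 23.2

23.2 TSS


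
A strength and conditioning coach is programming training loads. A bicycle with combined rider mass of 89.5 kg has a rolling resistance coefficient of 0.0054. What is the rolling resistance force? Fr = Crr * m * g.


Fr = 0.0054 * 89.5 * 9.81
= 0.4833 * 9.81
= 4.741 N

4.741 N


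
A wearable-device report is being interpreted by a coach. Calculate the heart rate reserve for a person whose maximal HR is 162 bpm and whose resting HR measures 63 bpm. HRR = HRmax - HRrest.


HRmax = 162 bpm
HRrest = 63 bpm
HRR = 162 - 63 = 99 bpm

99 bpm
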